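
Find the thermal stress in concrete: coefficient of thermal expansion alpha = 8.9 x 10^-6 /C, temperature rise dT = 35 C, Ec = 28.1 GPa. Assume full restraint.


sigma = alpha * dT * Ec
= 8.9e-6 * 35 * 28.1 * 1000
= 8.753 MPa

8.753


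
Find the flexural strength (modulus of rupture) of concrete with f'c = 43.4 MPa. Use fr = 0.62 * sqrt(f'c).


fr = 0.62 * sqrt(43.4)
= 4.084 MPa

4.084


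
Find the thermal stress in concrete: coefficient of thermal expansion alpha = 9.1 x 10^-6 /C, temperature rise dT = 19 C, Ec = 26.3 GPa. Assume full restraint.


sigma = alpha * dT * Ec
= 9.1e-6 * 19 * 26.3 * 1000
= 4.547 MPa

4.547


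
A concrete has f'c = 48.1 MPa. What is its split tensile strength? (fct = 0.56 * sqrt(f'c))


fct = 0.56 * sqrt(48.1)
= 0.56 * 6.935
= 3.884 MPa

3.884


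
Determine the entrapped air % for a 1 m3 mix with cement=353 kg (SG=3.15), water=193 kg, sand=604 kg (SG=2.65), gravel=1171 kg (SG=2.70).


Vol cement = 353 / (3.15 * 1000) = 0.112063 m3
Vol water = 193 / 1000 = 0.193 m3
Vol sand = 604 / (2.65 * 1000) = 0.227925 m3
Vol gravel = 1171 / (2.70 * 1000) = 0.433704 m3
Total solid + water volume = 0.966692 m3
Air = (1 - 0.966692) * 100 = 3.33%

3.33


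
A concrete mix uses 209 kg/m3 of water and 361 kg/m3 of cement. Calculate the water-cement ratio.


w/c = water / cement
w/c = 209 / 361 = 0.579

0.579


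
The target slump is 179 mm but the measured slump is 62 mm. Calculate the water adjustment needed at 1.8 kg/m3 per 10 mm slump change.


Difference = 179 - 62 = 117 mm
Water adjustment = 117 * 1.8 / 10 = 21.1 kg/m3

21.1


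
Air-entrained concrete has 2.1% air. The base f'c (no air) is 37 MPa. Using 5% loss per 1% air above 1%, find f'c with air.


Strength loss = (2.1 - 1) * 5 = 5.5%
f'c = 37 * (1 - 5.5/100)
= 34.96 MPa

34.96


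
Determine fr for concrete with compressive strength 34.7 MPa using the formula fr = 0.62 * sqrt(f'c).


fr = 0.62 * sqrt(34.7)
= 3.652 MPa

3.652


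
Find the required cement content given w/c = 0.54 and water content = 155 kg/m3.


Cement = water / (w/c)
= 155 / 0.54
= 287.0 kg/m3

287.0


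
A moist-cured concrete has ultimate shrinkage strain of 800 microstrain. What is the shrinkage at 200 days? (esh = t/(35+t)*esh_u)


esh(200) = 200 / (35 + 200) * 800
= 200 / 235 * 800
= 680.9 microstrain

680.9


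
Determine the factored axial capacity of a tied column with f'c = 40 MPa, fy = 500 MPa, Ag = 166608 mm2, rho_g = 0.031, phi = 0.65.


Ast = rho * Ag = 0.031 * 166608 = 5164.848 mm2
phi*Pn = 0.65 * 0.80 * (0.85 * 40 * (166608 - 5164.848) + 500 * 5164.848) / 1000
= 4197.18 kN

4197.18


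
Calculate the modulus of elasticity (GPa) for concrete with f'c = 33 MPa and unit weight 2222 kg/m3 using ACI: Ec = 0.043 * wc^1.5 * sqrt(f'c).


Ec = 0.043 * 2222^1.5 * sqrt(33) / 1000
= 25.87 GPa

25.87


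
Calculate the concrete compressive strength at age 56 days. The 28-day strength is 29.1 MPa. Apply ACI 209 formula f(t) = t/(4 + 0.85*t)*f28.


f(56) = 56 / (4 + 0.85 * 56) * 29.1
= 56 / 51.6 * 29.1
= 31.58 MPa

31.58


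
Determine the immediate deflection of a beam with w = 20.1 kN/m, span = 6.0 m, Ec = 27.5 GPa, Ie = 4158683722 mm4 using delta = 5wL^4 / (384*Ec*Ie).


Convert: L = 6.0 m = 6000 mm, Ec = 27.5 GPa = 27500 MPa
delta = 5 * 20.1 * 6000^4 / (384 * 27500 * 4158683722)
= 2.97 mm

2.97


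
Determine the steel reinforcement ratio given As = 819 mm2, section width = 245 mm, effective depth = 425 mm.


rho = As / (b * d)
= 819 / (245 * 425)
= 0.0079

0.0079


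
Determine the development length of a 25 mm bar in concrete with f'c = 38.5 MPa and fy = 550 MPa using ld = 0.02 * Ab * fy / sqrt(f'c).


Ab = pi * 25^2 / 4 = 490.874 mm2
ld = 0.02 * 490.874 * 550 / sqrt(38.5)
= 870.2 mm

870.2


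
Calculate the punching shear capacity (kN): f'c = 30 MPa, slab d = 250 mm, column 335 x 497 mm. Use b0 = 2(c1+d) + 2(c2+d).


b0 = 2*(335 + 250) + 2*(497 + 250) = 2664 mm
Vc = 0.33 * sqrt(30) * 2664 * 250 / 1000
= 1203.78 kN

1203.78


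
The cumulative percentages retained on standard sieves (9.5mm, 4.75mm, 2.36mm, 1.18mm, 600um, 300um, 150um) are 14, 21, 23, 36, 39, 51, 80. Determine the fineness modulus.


FM = sum(cumulative % retained) / 100
= 264 / 100
= 2.64

2.64


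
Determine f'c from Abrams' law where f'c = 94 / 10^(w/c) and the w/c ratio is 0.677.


f'c = 94 / 10^0.677
= 94 / 4.753
= 19.78 MPa

19.78


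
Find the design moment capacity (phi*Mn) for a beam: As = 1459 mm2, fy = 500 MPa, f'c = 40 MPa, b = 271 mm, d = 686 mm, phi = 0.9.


a = As * fy / (0.85 * f'c * b)
= 1459 * 500 / (0.85 * 40 * 271)
= 79.173 mm
Mn = As * fy * (d - a/2) / 10^6
= 471.5586 kN-m
phi*Mn = 0.9 * 471.5586 = 424.4 kN-m

424.4


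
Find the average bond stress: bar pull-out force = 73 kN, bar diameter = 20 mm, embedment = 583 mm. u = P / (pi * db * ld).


u = P / (pi * db * ld)
= 73 * 1000 / (pi * 20 * 583)
= 1.993 MPa

1.993


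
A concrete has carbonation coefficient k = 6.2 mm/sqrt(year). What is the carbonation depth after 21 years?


depth = k * sqrt(t)
= 6.2 * sqrt(21)
= 28.41 mm

28.41


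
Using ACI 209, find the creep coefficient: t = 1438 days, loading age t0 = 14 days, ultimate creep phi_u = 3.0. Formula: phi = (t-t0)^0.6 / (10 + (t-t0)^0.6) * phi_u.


dt = 1438 - 14 = 1424
phi = 1424^0.6 / (10 + 1424^0.6) * 3.0
= 2.659

2.659


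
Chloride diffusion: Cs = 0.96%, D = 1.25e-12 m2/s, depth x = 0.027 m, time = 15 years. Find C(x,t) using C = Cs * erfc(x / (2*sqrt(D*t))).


t_seconds = 15 * 365.25 * 24 * 3600 = 473364000.0 s
arg = 0.027 / (2 * sqrt(1.25e-12 * 473364000.0))
= 0.555
erfc(0.555) = 0.4325
C = 0.96 * 0.4325 = 0.4152%

0.4152


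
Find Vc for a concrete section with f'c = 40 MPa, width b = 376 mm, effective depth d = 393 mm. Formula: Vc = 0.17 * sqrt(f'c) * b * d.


Vc = 0.17 * sqrt(40) * 376 * 393 / 1000
= 158.88 kN

158.88


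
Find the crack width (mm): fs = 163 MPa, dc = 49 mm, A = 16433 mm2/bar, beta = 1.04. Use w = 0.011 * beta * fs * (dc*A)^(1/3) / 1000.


w = 0.011 * beta * fs * (dc * A)^(1/3) / 1000
= 0.011 * 1.04 * 163 * (49 * 16433)^(1/3) / 1000
= 0.173 mm

0.173


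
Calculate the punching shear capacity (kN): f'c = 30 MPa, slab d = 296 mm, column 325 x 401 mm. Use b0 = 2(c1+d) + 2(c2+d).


b0 = 2*(325 + 296) + 2*(401 + 296) = 2636 mm
Vc = 0.33 * sqrt(30) * 2636 * 296 / 1000
= 1410.3 kN

1410.3


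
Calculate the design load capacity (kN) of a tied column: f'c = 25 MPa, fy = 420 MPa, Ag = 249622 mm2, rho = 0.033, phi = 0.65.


Ast = rho * Ag = 0.033 * 249622 = 8237.526 mm2
phi*Pn = 0.65 * 0.80 * (0.85 * 25 * (249622 - 8237.526) + 420 * 8237.526) / 1000
= 4466.37 kN

4466.37


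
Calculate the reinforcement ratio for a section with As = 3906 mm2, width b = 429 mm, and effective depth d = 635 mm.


rho = As / (b * d)
= 3906 / (429 * 635)
= 0.0143

0.0143


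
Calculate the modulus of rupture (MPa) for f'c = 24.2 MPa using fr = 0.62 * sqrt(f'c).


fr = 0.62 * sqrt(24.2)
= 3.05 MPa

3.05


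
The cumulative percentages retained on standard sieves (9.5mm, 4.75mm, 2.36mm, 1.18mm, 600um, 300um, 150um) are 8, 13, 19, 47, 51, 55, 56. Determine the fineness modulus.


FM = sum(cumulative % retained) / 100
= 249 / 100
= 2.49

2.49


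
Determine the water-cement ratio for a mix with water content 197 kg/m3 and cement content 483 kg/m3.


w/c = water / cement
w/c = 197 / 483 = 0.408

0.408


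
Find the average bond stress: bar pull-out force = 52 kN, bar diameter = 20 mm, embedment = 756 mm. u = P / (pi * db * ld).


u = P / (pi * db * ld)
= 52 * 1000 / (pi * 20 * 756)
= 1.095 MPa

1.095


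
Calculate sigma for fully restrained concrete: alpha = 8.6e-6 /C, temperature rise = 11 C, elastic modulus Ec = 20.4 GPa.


sigma = alpha * dT * Ec
= 8.6e-6 * 11 * 20.4 * 1000
= 1.93 MPa

1.93


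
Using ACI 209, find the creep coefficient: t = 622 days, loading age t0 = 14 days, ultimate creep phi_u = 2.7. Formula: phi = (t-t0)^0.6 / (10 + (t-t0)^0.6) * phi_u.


dt = 622 - 14 = 608
phi = 608^0.6 / (10 + 608^0.6) * 2.7
= 2.225

2.225


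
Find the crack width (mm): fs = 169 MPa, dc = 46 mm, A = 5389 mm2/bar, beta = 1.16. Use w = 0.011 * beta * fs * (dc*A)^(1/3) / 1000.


w = 0.011 * beta * fs * (dc * A)^(1/3) / 1000
= 0.011 * 1.16 * 169 * (46 * 5389)^(1/3) / 1000
= 0.135 mm

0.135


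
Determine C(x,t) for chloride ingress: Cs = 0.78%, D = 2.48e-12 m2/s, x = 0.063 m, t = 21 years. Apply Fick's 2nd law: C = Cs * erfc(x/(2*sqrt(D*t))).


t_seconds = 21 * 365.25 * 24 * 3600 = 662709600.0 s
arg = 0.063 / (2 * sqrt(2.48e-12 * 662709600.0))
= 0.777
erfc(0.777) = 0.2718
C = 0.78 * 0.2718 = 0.212%

0.212


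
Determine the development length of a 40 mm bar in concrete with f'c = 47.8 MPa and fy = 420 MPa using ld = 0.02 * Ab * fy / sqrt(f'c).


Ab = pi * 40^2 / 4 = 1256.637 mm2
ld = 0.02 * 1256.637 * 420 / sqrt(47.8)
= 1526.8 mm

1526.8


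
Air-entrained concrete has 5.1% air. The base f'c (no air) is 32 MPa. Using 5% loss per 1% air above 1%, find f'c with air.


Strength loss = (5.1 - 1) * 5 = 20.5%
f'c = 32 * (1 - 20.5/100)
= 25.44 MPa

25.44


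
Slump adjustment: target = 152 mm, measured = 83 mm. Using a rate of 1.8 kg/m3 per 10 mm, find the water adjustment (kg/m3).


Difference = 152 - 83 = 69 mm
Water adjustment = 69 * 1.8 / 10 = 12.4 kg/m3

12.4


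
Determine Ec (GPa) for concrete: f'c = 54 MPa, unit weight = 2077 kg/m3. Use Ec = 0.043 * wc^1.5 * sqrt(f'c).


Ec = 0.043 * 2077^1.5 * sqrt(54) / 1000
= 29.91 GPa

29.91


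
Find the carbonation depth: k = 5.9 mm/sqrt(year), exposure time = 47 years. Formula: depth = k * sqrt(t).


depth = k * sqrt(t)
= 5.9 * sqrt(47)
= 40.45 mm

40.45


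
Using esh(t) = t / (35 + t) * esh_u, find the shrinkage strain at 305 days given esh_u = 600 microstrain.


esh(305) = 305 / (35 + 305) * 600
= 305 / 340 * 600
= 538.2 microstrain

538.2


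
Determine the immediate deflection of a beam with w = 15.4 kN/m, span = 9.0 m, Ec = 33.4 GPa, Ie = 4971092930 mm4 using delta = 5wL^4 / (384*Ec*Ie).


Convert: L = 9.0 m = 9000 mm, Ec = 33.4 GPa = 33400 MPa
delta = 5 * 15.4 * 9000^4 / (384 * 33400 * 4971092930)
= 7.92 mm

7.92


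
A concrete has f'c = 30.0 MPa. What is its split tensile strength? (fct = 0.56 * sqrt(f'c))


fct = 0.56 * sqrt(30.0)
= 0.56 * 5.477
= 3.067 MPa

3.067


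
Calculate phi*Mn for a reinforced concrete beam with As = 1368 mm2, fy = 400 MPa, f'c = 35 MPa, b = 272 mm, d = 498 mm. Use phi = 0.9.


a = As * fy / (0.85 * f'c * b)
= 1368 * 400 / (0.85 * 35 * 272)
= 67.6223 mm
Mn = As * fy * (d - a/2) / 10^6
= 254.0041 kN-m
phi*Mn = 0.9 * 254.0041 = 228.6 kN-m

228.6


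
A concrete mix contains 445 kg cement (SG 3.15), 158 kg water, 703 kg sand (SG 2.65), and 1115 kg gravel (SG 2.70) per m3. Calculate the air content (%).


Vol cement = 445 / (3.15 * 1000) = 0.14127 m3
Vol water = 158 / 1000 = 0.158 m3
Vol sand = 703 / (2.65 * 1000) = 0.265283 m3
Vol gravel = 1115 / (2.70 * 1000) = 0.412963 m3
Total solid + water volume = 0.977516 m3
Air = (1 - 0.977516) * 100 = 2.25%

2.25


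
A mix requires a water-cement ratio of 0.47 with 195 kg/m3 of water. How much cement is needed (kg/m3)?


Cement = water / (w/c)
= 195 / 0.47
= 414.9 kg/m3

414.9


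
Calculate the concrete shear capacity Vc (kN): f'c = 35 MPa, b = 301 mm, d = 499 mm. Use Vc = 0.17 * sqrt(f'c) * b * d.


Vc = 0.17 * sqrt(35) * 301 * 499 / 1000
= 151.06 kN

151.06


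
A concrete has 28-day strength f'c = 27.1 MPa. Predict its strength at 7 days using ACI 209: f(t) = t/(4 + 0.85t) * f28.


f(7) = 7 / (4 + 0.85 * 7) * 27.1
= 7 / 9.95 * 27.1
= 19.07 MPa

19.07


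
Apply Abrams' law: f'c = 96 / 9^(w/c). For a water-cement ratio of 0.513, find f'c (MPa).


f'c = 96 / 9^0.513
= 96 / 3.087
= 31.1 MPa

31.1


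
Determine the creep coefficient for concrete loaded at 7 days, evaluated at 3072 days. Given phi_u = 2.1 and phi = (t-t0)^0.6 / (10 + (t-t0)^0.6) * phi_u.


dt = 3072 - 7 = 3065
phi = 3065^0.6 / (10 + 3065^0.6) * 2.1
= 1.943

1.943


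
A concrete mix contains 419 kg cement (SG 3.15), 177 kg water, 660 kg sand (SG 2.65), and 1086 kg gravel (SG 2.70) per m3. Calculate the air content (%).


Vol cement = 419 / (3.15 * 1000) = 0.133016 m3
Vol water = 177 / 1000 = 0.177 m3
Vol sand = 660 / (2.65 * 1000) = 0.249057 m3
Vol gravel = 1086 / (2.70 * 1000) = 0.402222 m3
Total solid + water volume = 0.961295 m3
Air = (1 - 0.961295) * 100 = 3.87%

3.87


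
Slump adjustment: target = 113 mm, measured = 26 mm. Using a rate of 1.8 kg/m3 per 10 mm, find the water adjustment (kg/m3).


Difference = 113 - 26 = 87 mm
Water adjustment = 87 * 1.8 / 10 = 15.7 kg/m3

15.7


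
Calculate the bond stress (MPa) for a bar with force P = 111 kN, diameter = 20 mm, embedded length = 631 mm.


u = P / (pi * db * ld)
= 111 * 1000 / (pi * 20 * 631)
= 2.8 MPa

2.8


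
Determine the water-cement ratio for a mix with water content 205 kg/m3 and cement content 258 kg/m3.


w/c = water / cement
w/c = 205 / 258 = 0.795

0.795


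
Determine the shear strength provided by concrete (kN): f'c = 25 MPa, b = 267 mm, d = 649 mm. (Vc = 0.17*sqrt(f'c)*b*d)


Vc = 0.17 * sqrt(25) * 267 * 649 / 1000
= 147.29 kN

147.29


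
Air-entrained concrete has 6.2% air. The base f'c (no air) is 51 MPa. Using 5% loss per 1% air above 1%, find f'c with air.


Strength loss = (6.2 - 1) * 5 = 26.0%
f'c = 51 * (1 - 26.0/100)
= 37.74 MPa

37.74


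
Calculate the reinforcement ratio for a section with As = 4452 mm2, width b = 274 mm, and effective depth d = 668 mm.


rho = As / (b * d)
= 4452 / (274 * 668)
= 0.0243

0.0243


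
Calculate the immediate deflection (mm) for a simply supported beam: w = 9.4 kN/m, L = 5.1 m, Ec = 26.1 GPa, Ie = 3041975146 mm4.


Convert: L = 5.1 m = 5100 mm, Ec = 26.1 GPa = 26100 MPa
delta = 5 * 9.4 * 5100^4 / (384 * 26100 * 3041975146)
= 1.04 mm

1.04


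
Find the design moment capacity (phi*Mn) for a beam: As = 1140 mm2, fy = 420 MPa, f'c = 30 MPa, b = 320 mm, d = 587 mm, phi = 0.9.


a = As * fy / (0.85 * f'c * b)
= 1140 * 420 / (0.85 * 30 * 320)
= 58.6765 mm
Mn = As * fy * (d - a/2) / 10^6
= 267.0085 kN-m
phi*Mn = 0.9 * 267.0085 = 240.31 kN-m

240.31


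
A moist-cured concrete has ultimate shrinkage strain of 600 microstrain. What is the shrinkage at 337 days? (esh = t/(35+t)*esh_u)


esh(337) = 337 / (35 + 337) * 600
= 337 / 372 * 600
= 543.5 microstrain

543.5


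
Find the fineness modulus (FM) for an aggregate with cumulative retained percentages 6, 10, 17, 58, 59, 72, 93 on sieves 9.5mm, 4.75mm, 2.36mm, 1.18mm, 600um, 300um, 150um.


FM = sum(cumulative % retained) / 100
= 315 / 100
= 3.15

3.15


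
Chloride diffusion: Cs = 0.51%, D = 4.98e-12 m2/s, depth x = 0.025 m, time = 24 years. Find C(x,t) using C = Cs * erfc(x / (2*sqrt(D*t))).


t_seconds = 24 * 365.25 * 24 * 3600 = 757382400.0 s
arg = 0.025 / (2 * sqrt(4.98e-12 * 757382400.0))
= 0.2035
erfc(0.2035) = 0.7735
C = 0.51 * 0.7735 = 0.3945%

0.3945


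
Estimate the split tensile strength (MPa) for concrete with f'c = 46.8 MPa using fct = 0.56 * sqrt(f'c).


fct = 0.56 * sqrt(46.8)
= 0.56 * 6.841
= 3.831 MPa

3.831


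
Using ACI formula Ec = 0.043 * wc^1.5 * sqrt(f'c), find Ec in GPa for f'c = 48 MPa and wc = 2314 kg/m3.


Ec = 0.043 * 2314^1.5 * sqrt(48) / 1000
= 33.16 GPa

33.16


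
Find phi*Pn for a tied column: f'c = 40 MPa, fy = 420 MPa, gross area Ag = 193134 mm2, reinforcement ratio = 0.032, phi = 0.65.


Ast = rho * Ag = 0.032 * 193134 = 6180.288 mm2
phi*Pn = 0.65 * 0.80 * (0.85 * 40 * (193134 - 6180.288) + 420 * 6180.288) / 1000
= 4655.12 kN

4655.12


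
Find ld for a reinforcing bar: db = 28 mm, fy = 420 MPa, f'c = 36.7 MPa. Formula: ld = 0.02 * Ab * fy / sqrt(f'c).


Ab = pi * 28^2 / 4 = 615.752 mm2
ld = 0.02 * 615.752 * 420 / sqrt(36.7)
= 853.8 mm

853.8


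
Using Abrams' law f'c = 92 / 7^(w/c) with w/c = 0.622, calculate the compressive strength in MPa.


f'c = 92 / 7^0.622
= 92 / 3.355
= 27.42 MPa

27.42


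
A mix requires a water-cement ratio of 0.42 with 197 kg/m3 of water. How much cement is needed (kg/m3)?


Cement = water / (w/c)
= 197 / 0.42
= 469.0 kg/m3

469.0


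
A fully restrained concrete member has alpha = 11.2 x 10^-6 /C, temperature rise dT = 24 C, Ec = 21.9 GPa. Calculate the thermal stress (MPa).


sigma = alpha * dT * Ec
= 11.2e-6 * 24 * 21.9 * 1000
= 5.887 MPa

5.887


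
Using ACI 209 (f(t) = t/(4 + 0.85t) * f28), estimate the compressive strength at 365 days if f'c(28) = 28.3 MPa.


f(365) = 365 / (4 + 0.85 * 365) * 28.3
= 365 / 314.25 * 28.3
= 32.87 MPa

32.87


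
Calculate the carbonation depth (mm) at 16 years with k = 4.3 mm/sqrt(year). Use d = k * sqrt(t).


depth = k * sqrt(t)
= 4.3 * sqrt(16)
= 17.2 mm

17.2


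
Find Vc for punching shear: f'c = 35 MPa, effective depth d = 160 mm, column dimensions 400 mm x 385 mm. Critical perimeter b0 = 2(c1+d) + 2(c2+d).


b0 = 2*(400 + 160) + 2*(385 + 160) = 2210 mm
Vc = 0.33 * sqrt(35) * 2210 * 160 / 1000
= 690.34 kN

690.34


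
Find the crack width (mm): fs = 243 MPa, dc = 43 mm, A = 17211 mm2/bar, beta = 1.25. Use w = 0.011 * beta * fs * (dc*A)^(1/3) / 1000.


w = 0.011 * beta * fs * (dc * A)^(1/3) / 1000
= 0.011 * 1.25 * 243 * (43 * 17211)^(1/3) / 1000
= 0.302 mm

0.302


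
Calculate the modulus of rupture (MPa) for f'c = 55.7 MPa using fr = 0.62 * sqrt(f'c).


fr = 0.62 * sqrt(55.7)
= 4.627 MPa

4.627


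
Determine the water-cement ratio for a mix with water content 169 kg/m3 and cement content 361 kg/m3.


w/c = water / cement
w/c = 169 / 361 = 0.468

0.468


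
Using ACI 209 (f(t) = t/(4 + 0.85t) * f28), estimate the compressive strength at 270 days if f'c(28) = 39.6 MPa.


f(270) = 270 / (4 + 0.85 * 270) * 39.6
= 270 / 233.5 * 39.6
= 45.79 MPa

45.79


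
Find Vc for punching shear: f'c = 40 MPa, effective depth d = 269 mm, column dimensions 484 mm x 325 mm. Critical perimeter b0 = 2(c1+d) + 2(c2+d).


b0 = 2*(484 + 269) + 2*(325 + 269) = 2694 mm
Vc = 0.33 * sqrt(40) * 2694 * 269 / 1000
= 1512.49 kN

1512.49


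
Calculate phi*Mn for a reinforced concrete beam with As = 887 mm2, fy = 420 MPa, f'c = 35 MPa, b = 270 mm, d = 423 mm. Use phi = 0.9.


a = As * fy / (0.85 * f'c * b)
= 887 * 420 / (0.85 * 35 * 270)
= 46.3791 mm
Mn = As * fy * (d - a/2) / 10^6
= 148.9454 kN-m
phi*Mn = 0.9 * 148.9454 = 134.05 kN-m

134.05


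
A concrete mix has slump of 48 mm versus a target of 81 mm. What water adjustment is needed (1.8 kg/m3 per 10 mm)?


Difference = 81 - 48 = 33 mm
Water adjustment = 33 * 1.8 / 10 = 5.9 kg/m3

5.9


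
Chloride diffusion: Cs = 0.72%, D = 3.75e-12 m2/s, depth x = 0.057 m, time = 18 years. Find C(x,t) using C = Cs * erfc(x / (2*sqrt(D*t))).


t_seconds = 18 * 365.25 * 24 * 3600 = 568036800.0 s
arg = 0.057 / (2 * sqrt(3.75e-12 * 568036800.0))
= 0.6175
erfc(0.6175) = 0.3825
C = 0.72 * 0.3825 = 0.2754%

0.2754


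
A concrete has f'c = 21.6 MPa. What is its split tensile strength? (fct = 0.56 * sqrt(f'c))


fct = 0.56 * sqrt(21.6)
= 0.56 * 4.648
= 2.603 MPa

2.603


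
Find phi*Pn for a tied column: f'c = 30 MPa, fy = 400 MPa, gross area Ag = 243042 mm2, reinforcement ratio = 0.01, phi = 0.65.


Ast = rho * Ag = 0.01 * 243042 = 2430.42 mm2
phi*Pn = 0.65 * 0.80 * (0.85 * 30 * (243042 - 2430.42) + 400 * 2430.42) / 1000
= 3696.04 kN

3696.04


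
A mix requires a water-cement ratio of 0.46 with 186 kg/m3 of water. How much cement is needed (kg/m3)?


Cement = water / (w/c)
= 186 / 0.46
= 404.3 kg/m3

404.3


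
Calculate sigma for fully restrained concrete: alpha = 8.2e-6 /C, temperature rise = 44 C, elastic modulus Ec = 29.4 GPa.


sigma = alpha * dT * Ec
= 8.2e-6 * 44 * 29.4 * 1000
= 10.608 MPa

10.608


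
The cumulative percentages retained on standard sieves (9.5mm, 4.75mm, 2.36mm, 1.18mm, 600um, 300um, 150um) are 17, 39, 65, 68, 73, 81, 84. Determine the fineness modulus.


FM = sum(cumulative % retained) / 100
= 427 / 100
= 4.27

4.27


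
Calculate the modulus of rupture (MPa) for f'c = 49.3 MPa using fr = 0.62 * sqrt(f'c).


fr = 0.62 * sqrt(49.3)
= 4.353 MPa

4.353


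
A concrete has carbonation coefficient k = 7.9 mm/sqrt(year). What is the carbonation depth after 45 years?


depth = k * sqrt(t)
= 7.9 * sqrt(45)
= 52.99 mm

52.99


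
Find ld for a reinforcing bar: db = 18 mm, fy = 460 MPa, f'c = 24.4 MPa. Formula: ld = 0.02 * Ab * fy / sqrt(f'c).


Ab = pi * 18^2 / 4 = 254.469 mm2
ld = 0.02 * 254.469 * 460 / sqrt(24.4)
= 473.9 mm

473.9


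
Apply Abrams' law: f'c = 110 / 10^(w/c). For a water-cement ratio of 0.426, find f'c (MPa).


f'c = 110 / 10^0.426
= 110 / 2.667
= 41.25 MPa

41.25


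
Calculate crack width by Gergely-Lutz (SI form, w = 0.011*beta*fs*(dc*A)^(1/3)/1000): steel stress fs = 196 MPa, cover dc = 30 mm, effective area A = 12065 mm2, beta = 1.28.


w = 0.011 * beta * fs * (dc * A)^(1/3) / 1000
= 0.011 * 1.28 * 196 * (30 * 12065)^(1/3) / 1000
= 0.197 mm

0.197


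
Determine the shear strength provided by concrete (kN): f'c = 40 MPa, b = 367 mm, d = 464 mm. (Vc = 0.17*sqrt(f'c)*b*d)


Vc = 0.17 * sqrt(40) * 367 * 464 / 1000
= 183.09 kN

183.09


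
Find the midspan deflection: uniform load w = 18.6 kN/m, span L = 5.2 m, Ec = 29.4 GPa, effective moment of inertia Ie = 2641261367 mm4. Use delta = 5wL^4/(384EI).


Convert: L = 5.2 m = 5200 mm, Ec = 29.4 GPa = 29400 MPa
delta = 5 * 18.6 * 5200^4 / (384 * 29400 * 2641261367)
= 2.28 mm

2.28


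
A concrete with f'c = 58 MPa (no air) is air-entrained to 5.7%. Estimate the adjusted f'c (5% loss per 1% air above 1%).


Strength loss = (5.7 - 1) * 5 = 23.5%
f'c = 58 * (1 - 23.5/100)
= 44.37 MPa

44.37


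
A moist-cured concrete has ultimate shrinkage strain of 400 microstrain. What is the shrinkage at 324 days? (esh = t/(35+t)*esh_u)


esh(324) = 324 / (35 + 324) * 400
= 324 / 359 * 400
= 361.0 microstrain

361.0


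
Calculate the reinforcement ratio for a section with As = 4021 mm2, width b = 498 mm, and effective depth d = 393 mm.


rho = As / (b * d)
= 4021 / (498 * 393)
= 0.0205

0.0205


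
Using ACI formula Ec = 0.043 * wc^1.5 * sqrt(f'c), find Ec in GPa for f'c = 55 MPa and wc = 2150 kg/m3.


Ec = 0.043 * 2150^1.5 * sqrt(55) / 1000
= 31.79 GPa

31.79


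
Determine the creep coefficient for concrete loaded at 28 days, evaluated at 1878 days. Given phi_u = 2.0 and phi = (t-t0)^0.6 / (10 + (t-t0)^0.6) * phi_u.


dt = 1878 - 28 = 1850
phi = 1850^0.6 / (10 + 1850^0.6) * 2.0
= 1.802

1.802


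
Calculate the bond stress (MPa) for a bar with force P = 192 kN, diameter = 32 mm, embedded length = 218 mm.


u = P / (pi * db * ld)
= 192 * 1000 / (pi * 32 * 218)
= 8.761 MPa

8.761


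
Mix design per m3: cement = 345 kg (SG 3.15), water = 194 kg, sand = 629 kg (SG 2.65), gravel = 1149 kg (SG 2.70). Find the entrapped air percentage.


Vol cement = 345 / (3.15 * 1000) = 0.109524 m3
Vol water = 194 / 1000 = 0.194 m3
Vol sand = 629 / (2.65 * 1000) = 0.237358 m3
Vol gravel = 1149 / (2.70 * 1000) = 0.425556 m3
Total solid + water volume = 0.966438 m3
Air = (1 - 0.966438) * 100 = 3.36%

3.36


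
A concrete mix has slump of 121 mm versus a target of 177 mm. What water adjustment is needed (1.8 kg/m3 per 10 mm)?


Difference = 177 - 121 = 56 mm
Water adjustment = 56 * 1.8 / 10 = 10.1 kg/m3

10.1


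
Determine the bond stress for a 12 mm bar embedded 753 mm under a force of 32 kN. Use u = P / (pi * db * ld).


u = P / (pi * db * ld)
= 32 * 1000 / (pi * 12 * 753)
= 1.127 MPa

1.127


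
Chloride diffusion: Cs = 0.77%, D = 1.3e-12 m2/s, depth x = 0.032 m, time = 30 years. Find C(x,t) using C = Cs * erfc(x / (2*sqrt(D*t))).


t_seconds = 30 * 365.25 * 24 * 3600 = 946728000.0 s
arg = 0.032 / (2 * sqrt(1.3e-12 * 946728000.0))
= 0.4561
erfc(0.4561) = 0.5189
C = 0.77 * 0.5189 = 0.3996%

0.3996


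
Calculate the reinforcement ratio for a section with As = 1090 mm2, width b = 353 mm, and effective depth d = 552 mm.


rho = As / (b * d)
= 1090 / (353 * 552)
= 0.0056

0.0056


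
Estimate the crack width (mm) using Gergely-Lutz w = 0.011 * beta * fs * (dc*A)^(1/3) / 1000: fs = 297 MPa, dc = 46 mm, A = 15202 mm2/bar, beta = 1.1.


w = 0.011 * beta * fs * (dc * A)^(1/3) / 1000
= 0.011 * 1.1 * 297 * (46 * 15202)^(1/3) / 1000
= 0.319 mm

0.319


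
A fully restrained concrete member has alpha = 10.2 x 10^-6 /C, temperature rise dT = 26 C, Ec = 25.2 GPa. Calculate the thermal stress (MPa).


sigma = alpha * dT * Ec
= 10.2e-6 * 26 * 25.2 * 1000
= 6.683 MPa

6.683


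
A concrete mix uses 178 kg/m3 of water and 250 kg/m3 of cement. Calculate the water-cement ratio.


w/c = water / cement
w/c = 178 / 250 = 0.712

0.712


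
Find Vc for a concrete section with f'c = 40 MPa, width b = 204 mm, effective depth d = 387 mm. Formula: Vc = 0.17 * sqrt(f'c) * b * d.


Vc = 0.17 * sqrt(40) * 204 * 387 / 1000
= 84.88 kN

84.88


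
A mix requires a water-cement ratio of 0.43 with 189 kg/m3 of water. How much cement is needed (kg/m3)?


Cement = water / (w/c)
= 189 / 0.43
= 439.5 kg/m3

439.5


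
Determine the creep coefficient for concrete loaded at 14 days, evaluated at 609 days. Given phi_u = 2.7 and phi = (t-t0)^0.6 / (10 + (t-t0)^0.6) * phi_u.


dt = 609 - 14 = 595
phi = 595^0.6 / (10 + 595^0.6) * 2.7
= 2.22

2.22


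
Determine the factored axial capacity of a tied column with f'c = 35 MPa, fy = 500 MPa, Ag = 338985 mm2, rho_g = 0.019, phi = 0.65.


Ast = rho * Ag = 0.019 * 338985 = 6440.715 mm2
phi*Pn = 0.65 * 0.80 * (0.85 * 35 * (338985 - 6440.715) + 500 * 6440.715) / 1000
= 6819.05 kN

6819.05


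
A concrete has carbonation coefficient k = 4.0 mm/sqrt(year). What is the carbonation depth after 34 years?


depth = k * sqrt(t)
= 4.0 * sqrt(34)
= 23.32 mm

23.32


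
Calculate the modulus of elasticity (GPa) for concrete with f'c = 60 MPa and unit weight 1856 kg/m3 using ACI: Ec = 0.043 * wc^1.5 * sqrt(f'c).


Ec = 0.043 * 1856^1.5 * sqrt(60) / 1000
= 26.63 GPa

26.63


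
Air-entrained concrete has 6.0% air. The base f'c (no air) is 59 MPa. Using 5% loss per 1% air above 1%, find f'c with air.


Strength loss = (6.0 - 1) * 5 = 25.0%
f'c = 59 * (1 - 25.0/100)
= 44.25 MPa

44.25


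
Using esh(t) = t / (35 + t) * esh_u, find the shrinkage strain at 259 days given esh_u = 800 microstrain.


esh(259) = 259 / (35 + 259) * 800
= 259 / 294 * 800
= 704.8 microstrain

704.8


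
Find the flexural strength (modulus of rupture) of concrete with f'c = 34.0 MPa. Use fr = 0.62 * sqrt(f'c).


fr = 0.62 * sqrt(34.0)
= 3.615 MPa

3.615


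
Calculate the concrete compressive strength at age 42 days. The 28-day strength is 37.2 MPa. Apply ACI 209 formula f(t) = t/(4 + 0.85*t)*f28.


f(42) = 42 / (4 + 0.85 * 42) * 37.2
= 42 / 39.7 * 37.2
= 39.36 MPa

39.36


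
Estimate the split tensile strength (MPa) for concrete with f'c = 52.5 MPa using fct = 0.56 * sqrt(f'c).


fct = 0.56 * sqrt(52.5)
= 0.56 * 7.246
= 4.058 MPa

4.058


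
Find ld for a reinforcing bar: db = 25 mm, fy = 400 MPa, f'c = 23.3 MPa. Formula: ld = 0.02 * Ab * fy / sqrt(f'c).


Ab = pi * 25^2 / 4 = 490.874 mm2
ld = 0.02 * 490.874 * 400 / sqrt(23.3)
= 813.5 mm

813.5


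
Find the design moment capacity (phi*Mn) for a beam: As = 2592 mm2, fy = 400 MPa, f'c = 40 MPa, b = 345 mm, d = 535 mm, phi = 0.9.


a = As * fy / (0.85 * f'c * b)
= 2592 * 400 / (0.85 * 40 * 345)
= 88.3887 mm
Mn = As * fy * (d - a/2) / 10^6
= 508.8673 kN-m
phi*Mn = 0.9 * 508.8673 = 457.98 kN-m

457.98


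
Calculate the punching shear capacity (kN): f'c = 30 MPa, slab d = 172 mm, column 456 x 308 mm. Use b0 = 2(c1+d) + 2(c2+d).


b0 = 2*(456 + 172) + 2*(308 + 172) = 2216 mm
Vc = 0.33 * sqrt(30) * 2216 * 172 / 1000
= 688.93 kN

688.93


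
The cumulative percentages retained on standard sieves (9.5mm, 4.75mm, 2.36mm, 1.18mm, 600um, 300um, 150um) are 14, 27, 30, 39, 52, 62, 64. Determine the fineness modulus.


FM = sum(cumulative % retained) / 100
= 288 / 100
= 2.88

2.88


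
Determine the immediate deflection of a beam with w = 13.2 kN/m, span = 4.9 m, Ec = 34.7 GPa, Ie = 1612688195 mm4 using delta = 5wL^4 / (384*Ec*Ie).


Convert: L = 4.9 m = 4900 mm, Ec = 34.7 GPa = 34700 MPa
delta = 5 * 13.2 * 4900^4 / (384 * 34700 * 1612688195)
= 1.77 mm

1.77


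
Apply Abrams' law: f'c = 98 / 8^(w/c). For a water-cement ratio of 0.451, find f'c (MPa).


f'c = 98 / 8^0.451
= 98 / 2.554
= 38.36 MPa

38.36


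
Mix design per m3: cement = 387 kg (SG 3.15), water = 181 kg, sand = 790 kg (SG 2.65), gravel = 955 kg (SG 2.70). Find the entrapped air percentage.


Vol cement = 387 / (3.15 * 1000) = 0.122857 m3
Vol water = 181 / 1000 = 0.181 m3
Vol sand = 790 / (2.65 * 1000) = 0.298113 m3
Vol gravel = 955 / (2.70 * 1000) = 0.353704 m3
Total solid + water volume = 0.955674 m3
Air = (1 - 0.955674) * 100 = 4.43%

4.43


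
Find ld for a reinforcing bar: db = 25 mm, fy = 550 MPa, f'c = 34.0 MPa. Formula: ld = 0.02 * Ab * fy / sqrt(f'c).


Ab = pi * 25^2 / 4 = 490.874 mm2
ld = 0.02 * 490.874 * 550 / sqrt(34.0)
= 926.0 mm

926.0


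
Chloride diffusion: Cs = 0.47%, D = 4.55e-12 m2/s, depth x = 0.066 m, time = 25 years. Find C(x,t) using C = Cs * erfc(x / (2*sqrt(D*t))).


t_seconds = 25 * 365.25 * 24 * 3600 = 788940000.0 s
arg = 0.066 / (2 * sqrt(4.55e-12 * 788940000.0))
= 0.5508
erfc(0.5508) = 0.436
C = 0.47 * 0.436 = 0.2049%

0.2049


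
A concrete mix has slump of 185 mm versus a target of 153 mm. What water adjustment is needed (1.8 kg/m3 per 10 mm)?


Difference = 153 - 185 = -32 mm
Water adjustment = -32 * 1.8 / 10 = -5.8 kg/m3

-5.8


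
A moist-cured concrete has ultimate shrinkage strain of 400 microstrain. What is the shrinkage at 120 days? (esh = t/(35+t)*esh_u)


esh(120) = 120 / (35 + 120) * 400
= 120 / 155 * 400
= 309.7 microstrain

309.7


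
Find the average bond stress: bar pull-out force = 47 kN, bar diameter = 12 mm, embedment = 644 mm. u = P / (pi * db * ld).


u = P / (pi * db * ld)
= 47 * 1000 / (pi * 12 * 644)
= 1.936 MPa

1.936


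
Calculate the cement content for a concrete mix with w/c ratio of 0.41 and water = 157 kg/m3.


Cement = water / (w/c)
= 157 / 0.41
= 382.9 kg/m3

382.9


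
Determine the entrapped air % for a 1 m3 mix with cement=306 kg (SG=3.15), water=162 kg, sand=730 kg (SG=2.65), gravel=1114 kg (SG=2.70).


Vol cement = 306 / (3.15 * 1000) = 0.097143 m3
Vol water = 162 / 1000 = 0.162 m3
Vol sand = 730 / (2.65 * 1000) = 0.275472 m3
Vol gravel = 1114 / (2.70 * 1000) = 0.412593 m3
Total solid + water volume = 0.947207 m3
Air = (1 - 0.947207) * 100 = 5.28%

5.28


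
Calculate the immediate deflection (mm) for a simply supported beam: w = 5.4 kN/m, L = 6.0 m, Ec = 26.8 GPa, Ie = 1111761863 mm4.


Convert: L = 6.0 m = 6000 mm, Ec = 26.8 GPa = 26800 MPa
delta = 5 * 5.4 * 6000^4 / (384 * 26800 * 1111761863)
= 3.06 mm

3.06


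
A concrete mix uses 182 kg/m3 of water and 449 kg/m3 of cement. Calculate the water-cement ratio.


w/c = water / cement
w/c = 182 / 449 = 0.405

0.405


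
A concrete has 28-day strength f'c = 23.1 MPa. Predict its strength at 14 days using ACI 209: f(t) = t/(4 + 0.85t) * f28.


f(14) = 14 / (4 + 0.85 * 14) * 23.1
= 14 / 15.9 * 23.1
= 20.34 MPa

20.34


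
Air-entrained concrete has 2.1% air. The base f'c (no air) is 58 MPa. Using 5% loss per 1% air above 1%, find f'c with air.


Strength loss = (2.1 - 1) * 5 = 5.5%
f'c = 58 * (1 - 5.5/100)
= 54.81 MPa

54.81


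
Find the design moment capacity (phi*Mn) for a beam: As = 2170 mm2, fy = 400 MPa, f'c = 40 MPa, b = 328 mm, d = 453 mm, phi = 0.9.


a = As * fy / (0.85 * f'c * b)
= 2170 * 400 / (0.85 * 40 * 328)
= 77.8336 mm
Mn = As * fy * (d - a/2) / 10^6
= 359.4242 kN-m
phi*Mn = 0.9 * 359.4242 = 323.48 kN-m

323.48


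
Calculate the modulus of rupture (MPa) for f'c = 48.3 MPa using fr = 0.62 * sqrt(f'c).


fr = 0.62 * sqrt(48.3)
= 4.309 MPa

4.309


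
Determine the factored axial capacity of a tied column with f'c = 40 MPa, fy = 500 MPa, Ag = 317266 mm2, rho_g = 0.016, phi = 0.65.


Ast = rho * Ag = 0.016 * 317266 = 5076.256 mm2
phi*Pn = 0.65 * 0.80 * (0.85 * 40 * (317266 - 5076.256) + 500 * 5076.256) / 1000
= 6839.34 kN

6839.34


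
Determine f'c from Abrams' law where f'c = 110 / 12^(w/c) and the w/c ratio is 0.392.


f'c = 110 / 12^0.392
= 110 / 2.649
= 41.53 MPa

41.53


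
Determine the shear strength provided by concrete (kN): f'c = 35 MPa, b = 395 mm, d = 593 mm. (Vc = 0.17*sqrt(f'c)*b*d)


Vc = 0.17 * sqrt(35) * 395 * 593 / 1000
= 235.58 kN

235.58


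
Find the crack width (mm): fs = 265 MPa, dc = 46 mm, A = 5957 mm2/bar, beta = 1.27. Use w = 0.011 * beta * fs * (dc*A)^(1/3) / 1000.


w = 0.011 * beta * fs * (dc * A)^(1/3) / 1000
= 0.011 * 1.27 * 265 * (46 * 5957)^(1/3) / 1000
= 0.24 mm

0.24


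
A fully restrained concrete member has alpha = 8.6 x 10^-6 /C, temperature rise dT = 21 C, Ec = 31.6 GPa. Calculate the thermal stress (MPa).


sigma = alpha * dT * Ec
= 8.6e-6 * 21 * 31.6 * 1000
= 5.707 MPa

5.707


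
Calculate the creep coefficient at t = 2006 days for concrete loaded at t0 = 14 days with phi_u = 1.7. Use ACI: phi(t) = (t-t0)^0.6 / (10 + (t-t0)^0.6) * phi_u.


dt = 2006 - 14 = 1992
phi = 1992^0.6 / (10 + 1992^0.6) * 1.7
= 1.539

1.539


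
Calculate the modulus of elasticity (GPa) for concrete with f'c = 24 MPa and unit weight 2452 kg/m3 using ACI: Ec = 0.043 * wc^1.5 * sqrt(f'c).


Ec = 0.043 * 2452^1.5 * sqrt(24) / 1000
= 25.58 GPa

25.58


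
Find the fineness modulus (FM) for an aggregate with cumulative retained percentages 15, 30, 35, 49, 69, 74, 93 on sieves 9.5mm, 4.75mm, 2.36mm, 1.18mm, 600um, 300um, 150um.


FM = sum(cumulative % retained) / 100
= 365 / 100
= 3.65

3.65


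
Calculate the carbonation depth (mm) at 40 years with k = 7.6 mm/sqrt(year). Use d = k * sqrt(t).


depth = k * sqrt(t)
= 7.6 * sqrt(40)
= 48.07 mm

48.07


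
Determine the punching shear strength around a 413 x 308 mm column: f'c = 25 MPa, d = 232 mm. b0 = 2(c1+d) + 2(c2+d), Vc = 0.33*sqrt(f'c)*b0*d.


b0 = 2*(413 + 232) + 2*(308 + 232) = 2370 mm
Vc = 0.33 * sqrt(25) * 2370 * 232 / 1000
= 907.24 kN

907.24


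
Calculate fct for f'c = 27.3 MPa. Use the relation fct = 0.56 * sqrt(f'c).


fct = 0.56 * sqrt(27.3)
= 0.56 * 5.225
= 2.926 MPa

2.926


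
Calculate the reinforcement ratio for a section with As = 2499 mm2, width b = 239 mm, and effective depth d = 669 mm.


rho = As / (b * d)
= 2499 / (239 * 669)
= 0.0156

0.0156


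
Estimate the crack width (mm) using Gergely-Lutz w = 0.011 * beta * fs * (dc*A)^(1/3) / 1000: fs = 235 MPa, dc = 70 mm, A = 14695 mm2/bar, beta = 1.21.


w = 0.011 * beta * fs * (dc * A)^(1/3) / 1000
= 0.011 * 1.21 * 235 * (70 * 14695)^(1/3) / 1000
= 0.316 mm

0.316


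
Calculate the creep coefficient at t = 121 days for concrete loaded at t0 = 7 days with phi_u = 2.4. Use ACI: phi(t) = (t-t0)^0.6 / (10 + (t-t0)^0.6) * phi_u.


dt = 121 - 7 = 114
phi = 114^0.6 / (10 + 114^0.6) * 2.4
= 1.516

1.516


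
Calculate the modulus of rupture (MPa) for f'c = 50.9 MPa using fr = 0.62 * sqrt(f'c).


fr = 0.62 * sqrt(50.9)
= 4.423 MPa

4.423


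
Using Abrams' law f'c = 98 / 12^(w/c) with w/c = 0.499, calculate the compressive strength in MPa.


f'c = 98 / 12^0.499
= 98 / 3.456
= 28.36 MPa

28.36


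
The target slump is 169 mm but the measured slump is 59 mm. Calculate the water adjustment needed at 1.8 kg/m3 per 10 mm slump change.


Difference = 169 - 59 = 110 mm
Water adjustment = 110 * 1.8 / 10 = 19.8 kg/m3

19.8


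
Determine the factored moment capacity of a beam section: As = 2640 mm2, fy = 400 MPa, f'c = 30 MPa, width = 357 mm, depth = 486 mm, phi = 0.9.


a = As * fy / (0.85 * f'c * b)
= 2640 * 400 / (0.85 * 30 * 357)
= 115.9993 mm
Mn = As * fy * (d - a/2) / 10^6
= 451.9683 kN-m
phi*Mn = 0.9 * 451.9683 = 406.77 kN-m

406.77


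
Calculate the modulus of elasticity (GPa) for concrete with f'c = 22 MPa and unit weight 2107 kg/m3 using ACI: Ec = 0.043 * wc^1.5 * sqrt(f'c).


Ec = 0.043 * 2107^1.5 * sqrt(22) / 1000
= 19.51 GPa

19.51


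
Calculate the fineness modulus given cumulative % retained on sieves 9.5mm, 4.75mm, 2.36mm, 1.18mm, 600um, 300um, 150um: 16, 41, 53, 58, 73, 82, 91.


FM = sum(cumulative % retained) / 100
= 414 / 100
= 4.14

4.14


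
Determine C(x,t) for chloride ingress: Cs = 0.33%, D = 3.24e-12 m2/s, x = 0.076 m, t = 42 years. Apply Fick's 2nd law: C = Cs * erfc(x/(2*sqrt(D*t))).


t_seconds = 42 * 365.25 * 24 * 3600 = 1325419200.0 s
arg = 0.076 / (2 * sqrt(3.24e-12 * 1325419200.0))
= 0.5799
erfc(0.5799) = 0.4122
C = 0.33 * 0.4122 = 0.136%

0.136


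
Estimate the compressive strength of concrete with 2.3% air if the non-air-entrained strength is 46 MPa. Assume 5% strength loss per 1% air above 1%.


Strength loss = (2.3 - 1) * 5 = 6.5%
f'c = 46 * (1 - 6.5/100)
= 43.01 MPa

43.01


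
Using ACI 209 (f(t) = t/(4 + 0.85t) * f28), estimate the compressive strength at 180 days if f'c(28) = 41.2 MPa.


f(180) = 180 / (4 + 0.85 * 180) * 41.2
= 180 / 157.0 * 41.2
= 47.24 MPa

47.24


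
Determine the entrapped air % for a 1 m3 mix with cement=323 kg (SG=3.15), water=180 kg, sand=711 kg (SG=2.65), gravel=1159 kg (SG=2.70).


Vol cement = 323 / (3.15 * 1000) = 0.10254 m3
Vol water = 180 / 1000 = 0.18 m3
Vol sand = 711 / (2.65 * 1000) = 0.268302 m3
Vol gravel = 1159 / (2.70 * 1000) = 0.429259 m3
Total solid + water volume = 0.980101 m3
Air = (1 - 0.980101) * 100 = 1.99%

1.99


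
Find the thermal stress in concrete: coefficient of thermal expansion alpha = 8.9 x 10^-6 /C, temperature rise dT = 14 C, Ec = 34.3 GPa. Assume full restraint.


sigma = alpha * dT * Ec
= 8.9e-6 * 14 * 34.3 * 1000
= 4.274 MPa

4.274


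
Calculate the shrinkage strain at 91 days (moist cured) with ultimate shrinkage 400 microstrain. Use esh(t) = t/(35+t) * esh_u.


esh(91) = 91 / (35 + 91) * 400
= 91 / 126 * 400
= 288.9 microstrain

288.9


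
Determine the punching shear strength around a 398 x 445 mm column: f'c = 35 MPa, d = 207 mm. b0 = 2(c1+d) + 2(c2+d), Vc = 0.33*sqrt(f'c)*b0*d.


b0 = 2*(398 + 207) + 2*(445 + 207) = 2514 mm
Vc = 0.33 * sqrt(35) * 2514 * 207 / 1000
= 1015.98 kN

1015.98


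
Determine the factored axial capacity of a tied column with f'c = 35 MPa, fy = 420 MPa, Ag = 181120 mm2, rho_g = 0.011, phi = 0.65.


Ast = rho * Ag = 0.011 * 181120 = 1992.32 mm2
phi*Pn = 0.65 * 0.80 * (0.85 * 35 * (181120 - 1992.32) + 420 * 1992.32) / 1000
= 3206.23 kN

3206.23


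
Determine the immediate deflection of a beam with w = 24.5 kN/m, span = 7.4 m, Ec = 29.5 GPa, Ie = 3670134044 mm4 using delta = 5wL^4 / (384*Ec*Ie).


Convert: L = 7.4 m = 7400 mm, Ec = 29.5 GPa = 29500 MPa
delta = 5 * 24.5 * 7400^4 / (384 * 29500 * 3670134044)
= 8.84 mm

8.84


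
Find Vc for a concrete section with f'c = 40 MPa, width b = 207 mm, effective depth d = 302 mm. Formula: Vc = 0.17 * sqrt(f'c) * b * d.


Vc = 0.17 * sqrt(40) * 207 * 302 / 1000
= 67.21 kN

67.21


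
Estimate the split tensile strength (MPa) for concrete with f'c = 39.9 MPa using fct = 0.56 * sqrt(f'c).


fct = 0.56 * sqrt(39.9)
= 0.56 * 6.317
= 3.537 MPa

3.537


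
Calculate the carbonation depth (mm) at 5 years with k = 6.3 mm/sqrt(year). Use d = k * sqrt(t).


depth = k * sqrt(t)
= 6.3 * sqrt(5)
= 14.09 mm

14.09


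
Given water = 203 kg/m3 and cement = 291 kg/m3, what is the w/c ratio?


w/c = water / cement
w/c = 203 / 291 = 0.698

0.698


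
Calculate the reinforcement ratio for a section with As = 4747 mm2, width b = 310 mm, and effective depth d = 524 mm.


rho = As / (b * d)
= 4747 / (310 * 524)
= 0.0292

0.0292
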